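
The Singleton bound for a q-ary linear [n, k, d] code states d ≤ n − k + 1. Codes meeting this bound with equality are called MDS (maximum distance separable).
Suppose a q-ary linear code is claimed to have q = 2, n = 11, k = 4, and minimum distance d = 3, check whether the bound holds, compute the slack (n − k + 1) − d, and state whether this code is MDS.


Singleton RHS = n − k + 1 = 8, slack = 5, bound satisfied, not MDS.

Singleton bound: d ≤ n − k + 1.
Here n = 11, k = 4, so n − k + 1 = 8.
Given d = 3, check d ≤ 8: YES.
Slack = (n − k + 1) − d = 5.
The code is NOT MDS (slack = 5 > 0).
Description: the claimed parameters are [11, 4, 3]_2; such a code would be non-MDS.


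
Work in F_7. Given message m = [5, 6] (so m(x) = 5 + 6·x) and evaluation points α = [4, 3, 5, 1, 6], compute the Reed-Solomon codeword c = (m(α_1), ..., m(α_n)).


c = [1, 2, 0, 4, 6]

Message polynomial: m(x) = 5 + 6·x (mod 7).
For each evaluation point α_i, compute m(α_i) mod 7:
  α_1 = 4: Horner steps 6 → 1, so m(4) = 1.
  α_2 = 3: Horner steps 6 → 2, so m(3) = 2.
  α_3 = 5: Horner steps 6 → 0, so m(5) = 0.
  α_4 = 1: Horner steps 6 → 4, so m(1) = 4.
  α_5 = 6: Horner steps 6 → 6, so m(6) = 6.
Codeword c = [1, 2, 0, 4, 6] ∈ F_7^5.


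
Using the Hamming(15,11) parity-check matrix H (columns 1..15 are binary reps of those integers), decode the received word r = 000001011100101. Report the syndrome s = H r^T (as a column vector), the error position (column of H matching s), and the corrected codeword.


s = (1, 1, 1, 1)^T, error position = 15, corrected codeword c = 000001011100100

Compute s = H r^T mod 2 one row at a time:
  s_1 = 1 + 1 + 1 + 0 + 0 + 1 + 0 + 1 = 5 ≡ 1 (mod 2).
  s_2 = 0 + 0 + 1 + 0 + 0 + 1 + 0 + 1 = 3 ≡ 1 (mod 2).
  s_3 = 0 + 0 + 1 + 0 + 1 + 0 + 0 + 1 = 3 ≡ 1 (mod 2).
  s_4 = 0 + 0 + 0 + 0 + 1 + 0 + 1 + 1 = 3 ≡ 1 (mod 2).
s = (1, 1, 1, 1)^T — this equals column 15 of H (binary 1111), so error is at position 15.
Correct: flip bit 15 of r = 000001011100101 to get c = 000001011100100.


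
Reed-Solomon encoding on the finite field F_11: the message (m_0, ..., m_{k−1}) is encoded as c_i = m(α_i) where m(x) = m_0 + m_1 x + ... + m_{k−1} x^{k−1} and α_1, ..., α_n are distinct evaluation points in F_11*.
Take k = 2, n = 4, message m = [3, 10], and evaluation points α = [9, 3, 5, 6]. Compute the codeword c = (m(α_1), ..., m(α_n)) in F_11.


c = [5, 0, 9, 8]

Message polynomial: m(x) = 3 + 10·x (mod 11).
For each evaluation point α_i, compute m(α_i) mod 11:
  α_1 = 9: Horner steps 10 → 5, so m(9) = 5.
  α_2 = 3: Horner steps 10 → 0, so m(3) = 0.
  α_3 = 5: Horner steps 10 → 9, so m(5) = 9.
  α_4 = 6: Horner steps 10 → 8, so m(6) = 8.
Codeword c = [5, 0, 9, 8] ∈ F_11^4.


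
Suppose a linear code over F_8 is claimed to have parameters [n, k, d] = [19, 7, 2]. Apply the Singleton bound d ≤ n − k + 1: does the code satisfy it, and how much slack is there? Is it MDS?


Singleton RHS = n − k + 1 = 13, slack = 11, bound satisfied, not MDS.

Singleton bound: d ≤ n − k + 1.
Here n = 19, k = 7, so n − k + 1 = 13.
Given d = 2, check d ≤ 13: YES.
Slack = (n − k + 1) − d = 11.
The code is NOT MDS (slack = 11 > 0).
Description: the claimed parameters are [19, 7, 2]_8; such a code would be non-MDS.


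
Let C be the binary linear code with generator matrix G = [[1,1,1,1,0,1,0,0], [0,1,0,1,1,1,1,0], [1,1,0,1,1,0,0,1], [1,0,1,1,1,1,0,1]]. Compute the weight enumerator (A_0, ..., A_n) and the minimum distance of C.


Weight distribution: A_0 = 1, A_2 = 1, A_3 = 2, A_4 = 5, A_5 = 6, A_6 = 1. Minimum distance d = 2.

Enumerate all 2^4 = 16 messages m ∈ F_2^4.
For each, compute codeword c = mG in F_2^8, then tally its weight.
  m = 0000 → c = 00000000, weight = 0.
  m = 1000 → c = 11110100, weight = 5.
  m = 0100 → c = 01011110, weight = 5.
  m = 1100 → c = 10101010, weight = 4.
  m = 0010 → c = 11011001, weight = 5.
  m = 1010 → c = 00101101, weight = 4.
  m = 0110 → c = 10000111, weight = 4.
  m = 1110 → c = 01110011, weight = 5.
  m = 0001 → c = 10111101, weight = 6.
  m = 1001 → c = 01001001, weight = 3.
  m = 0101 → c = 11100011, weight = 5.
  m = 1101 → c = 00010111, weight = 4.
  m = 0011 → c = 01100100, weight = 3.
  m = 1011 → c = 10010000, weight = 2.
  m = 0111 → c = 00111010, weight = 4.
  m = 1111 → c = 11001110, weight = 5.
Tally weights:
  weight 0: 1 codewords.
  weight 2: 1 codewords.
  weight 3: 2 codewords.
  weight 4: 5 codewords.
  weight 5: 6 codewords.
  weight 6: 1 codewords.
Minimum distance d = smallest w > 0 with A_w > 0 = 2.
Sanity: Σ A_w = 16 = 2^4 = 16 ✓.


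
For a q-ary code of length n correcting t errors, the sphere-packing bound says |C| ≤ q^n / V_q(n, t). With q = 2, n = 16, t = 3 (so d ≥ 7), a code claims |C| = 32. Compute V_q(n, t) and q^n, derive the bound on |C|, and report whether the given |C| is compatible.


V_q(n, t) = 697, q^n = 65536, Hamming bound = 94, |C| = 32 ≤ bound (satisfied).

Step 1: Compute V_q(n, t) = Σ_{j=0}^3 C(n, j) (q−1)^j.
  j = 0: C(16,0)·(1)^0 = 1·1 = 1.
  j = 1: C(16,1)·(1)^1 = 16·1 = 16.
  j = 2: C(16,2)·(1)^2 = 120·1 = 120.
  j = 3: C(16,3)·(1)^3 = 560·1 = 560.
  V_q(n, t) = 1 + 16 + 120 + 560 = 697.
Step 2: q^n = 2^16 = 65536.
Step 3: Hamming bound ⌊q^n / V_q(n,t)⌋ = ⌊65536/697⌋ = 94.
Step 4: Compare |C| = 32 to 94: satisfied.
The claimed |C| lies below the Hamming bound.


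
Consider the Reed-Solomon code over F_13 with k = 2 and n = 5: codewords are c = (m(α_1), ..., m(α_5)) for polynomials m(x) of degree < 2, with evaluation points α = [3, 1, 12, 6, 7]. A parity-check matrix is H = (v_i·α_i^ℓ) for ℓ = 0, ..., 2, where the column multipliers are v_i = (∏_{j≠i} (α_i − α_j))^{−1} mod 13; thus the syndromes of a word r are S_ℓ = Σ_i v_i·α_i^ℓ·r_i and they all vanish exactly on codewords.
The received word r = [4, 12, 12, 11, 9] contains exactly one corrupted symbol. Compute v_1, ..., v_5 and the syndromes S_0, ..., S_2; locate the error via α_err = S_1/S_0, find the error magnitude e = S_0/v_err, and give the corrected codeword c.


S = (3, 3, 3), error at position 2, error magnitude e = 4, c = [4, 8, 12, 11, 9].

Step 1: column multipliers v_i = (∏_{j≠i}(α_i − α_j))^{−1} mod 13.
  i = 1 (α = 3): (3−1)(3−12)(3−6)(3−7) = 2·(−9)·(−3)·(−4) = −216 ≡ 5, so v_1 = 5^{−1} = 8 (mod 13).
  i = 2 (α = 1): (1−3)(1−12)(1−6)(1−7) = (−2)·(−11)·(−5)·(−6) = 660 ≡ 10, so v_2 = 10^{−1} = 4 (mod 13).
  i = 3 (α = 12): (12−3)(12−1)(12−6)(12−7) = 9·11·6·5 = 2970 ≡ 6, so v_3 = 6^{−1} = 11 (mod 13).
  i = 4 (α = 6): (6−3)(6−1)(6−12)(6−7) = 3·5·(−6)·(−1) = 90 ≡ 12, so v_4 = 12^{−1} = 12 (mod 13).
  i = 5 (α = 7): (7−3)(7−1)(7−12)(7−6) = 4·6·(−5)·1 = −120 ≡ 10, so v_5 = 10^{−1} = 4 (mod 13).
  v = [8, 4, 11, 12, 4].
Step 2: syndromes of r = [4, 12, 12, 11, 9] (all sums mod 13).
  S_0 = Σ v_i r_i = 8·4 + 4·12 + 11·12 + 12·11 + 4·9 = 380 ≡ 3.
  S_1 = Σ v_i α_i r_i = 8·3·4 + 4·1·12 + 11·12·12 + 12·6·11 + 4·7·9 = 2772 ≡ 3.
  α_i^2 mod 13 = [9, 1, 1, 10, 10].
  S_2 = Σ v_i α_i^2 r_i = 8·9·4 + 4·1·12 + 11·1·12 + 12·10·11 + 4·10·9 = 2148 ≡ 3.
  S = (3, 3, 3) ≠ 0, so r is not a codeword (an error is present).
Step 3: locate the error. For a single error e at position i, S_ℓ = v_i·e·α_i^ℓ, so α_err = S_1/S_0.
  S_0^{−1} = 3^{−1} = 9 (mod 13), so α_err = 3·9 = 27 ≡ 1 = α_2. Error position i = 2.
  Consistency check: S_2/S_1 = 3·9 = 27 ≡ 1 = α_err ✓ (single-error assumption holds).
Step 4: error magnitude e = S_0/v_2 = S_0·∏_{j≠2}(α_2 − α_j) = 3·10 = 30 ≡ 4 (mod 13).
Step 5: correct position 2: c_2 = r_2 − e = 12 − 4 ≡ 8 (mod 13). Hence c = [4, 8, 12, 11, 9].
  Check: interpolating c through the α_i gives m(x) = 10 + 11·x (degree < 2) with m(α_i) = c_i for every i, so c is indeed a codeword.


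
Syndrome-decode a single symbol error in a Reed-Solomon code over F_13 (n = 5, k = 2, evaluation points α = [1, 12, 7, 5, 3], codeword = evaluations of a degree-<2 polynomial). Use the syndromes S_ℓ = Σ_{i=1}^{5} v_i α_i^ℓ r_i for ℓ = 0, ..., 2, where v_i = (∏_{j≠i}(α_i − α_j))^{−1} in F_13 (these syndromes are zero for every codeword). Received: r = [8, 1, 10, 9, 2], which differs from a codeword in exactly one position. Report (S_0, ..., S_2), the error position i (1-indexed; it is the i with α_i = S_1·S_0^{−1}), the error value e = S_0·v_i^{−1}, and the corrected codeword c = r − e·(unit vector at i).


S = (1, 7, 10), error at position 3, error magnitude e = 7, c = [8, 1, 3, 9, 2].

Step 1: column multipliers v_i = (∏_{j≠i}(α_i − α_j))^{−1} mod 13.
  i = 1 (α = 1): (1−12)(1−7)(1−5)(1−3) = (−11)·(−6)·(−4)·(−2) = 528 ≡ 8, so v_1 = 8^{−1} = 5 (mod 13).
  i = 2 (α = 12): (12−1)(12−7)(12−5)(12−3) = 11·5·7·9 = 3465 ≡ 7, so v_2 = 7^{−1} = 2 (mod 13).
  i = 3 (α = 7): (7−1)(7−12)(7−5)(7−3) = 6·(−5)·2·4 = −240 ≡ 7, so v_3 = 7^{−1} = 2 (mod 13).
  i = 4 (α = 5): (5−1)(5−12)(5−7)(5−3) = 4·(−7)·(−2)·2 = 112 ≡ 8, so v_4 = 8^{−1} = 5 (mod 13).
  i = 5 (α = 3): (3−1)(3−12)(3−7)(3−5) = 2·(−9)·(−4)·(−2) = −144 ≡ 12, so v_5 = 12^{−1} = 12 (mod 13).
  v = [5, 2, 2, 5, 12].
Step 2: syndromes of r = [8, 1, 10, 9, 2] (all sums mod 13).
  S_0 = Σ v_i r_i = 5·8 + 2·1 + 2·10 + 5·9 + 12·2 = 131 ≡ 1.
  S_1 = Σ v_i α_i r_i = 5·1·8 + 2·12·1 + 2·7·10 + 5·5·9 + 12·3·2 = 501 ≡ 7.
  α_i^2 mod 13 = [1, 1, 10, 12, 9].
  S_2 = Σ v_i α_i^2 r_i = 5·1·8 + 2·1·1 + 2·10·10 + 5·12·9 + 12·9·2 = 998 ≡ 10.
  S = (1, 7, 10) ≠ 0, so r is not a codeword (an error is present).
Step 3: locate the error. For a single error e at position i, S_ℓ = v_i·e·α_i^ℓ, so α_err = S_1/S_0.
  S_0^{−1} = 1^{−1} = 1 (mod 13), so α_err = 7·1 = 7 ≡ 7 = α_3. Error position i = 3.
  Consistency check: S_2/S_1 = 10·2 = 20 ≡ 7 = α_err ✓ (single-error assumption holds).
Step 4: error magnitude e = S_0/v_3 = S_0·∏_{j≠3}(α_3 − α_j) = 1·7 = 7 ≡ 7 (mod 13).
Step 5: correct position 3: c_3 = r_3 − e = 10 − 7 ≡ 3 (mod 13). Hence c = [8, 1, 3, 9, 2].
  Check: interpolating c through the α_i gives m(x) = 11 + 10·x (degree < 2) with m(α_i) = c_i for every i, so c is indeed a codeword.


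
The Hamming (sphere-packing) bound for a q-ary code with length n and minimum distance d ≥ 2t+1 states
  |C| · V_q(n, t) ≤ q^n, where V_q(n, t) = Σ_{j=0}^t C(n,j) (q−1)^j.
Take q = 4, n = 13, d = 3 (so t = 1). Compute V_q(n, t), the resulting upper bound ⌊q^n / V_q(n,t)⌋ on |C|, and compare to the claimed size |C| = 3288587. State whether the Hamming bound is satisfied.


V_q(n, t) = 40, q^n = 67108864, Hamming bound = 1677721, |C| = 3288587 > bound (violated).

Step 1: Compute V_q(n, t) = Σ_{j=0}^1 C(n, j) (q−1)^j.
  j = 0: C(13,0)·(3)^0 = 1·1 = 1.
  j = 1: C(13,1)·(3)^1 = 13·3 = 39.
  V_q(n, t) = 1 + 39 = 40.
Step 2: q^n = 4^13 = 67108864.
Step 3: Hamming bound ⌊q^n / V_q(n,t)⌋ = ⌊67108864/40⌋ = 1677721.
Step 4: Compare |C| = 3288587 to 1677721: violated.
The claimed |C| lies above the Hamming bound, so no 4-ary code of length 13 with d ≥ 3 can have 3288587 codewords.


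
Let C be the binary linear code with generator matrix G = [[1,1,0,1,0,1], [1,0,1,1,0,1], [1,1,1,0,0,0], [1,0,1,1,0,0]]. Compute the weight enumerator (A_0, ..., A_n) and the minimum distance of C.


Weight distribution: A_0 = 1, A_1 = 2, A_2 = 4, A_3 = 6, A_4 = 3. Minimum distance d = 1.

Enumerate all 2^4 = 16 messages m ∈ F_2^4.
For each, compute codeword c = mG in F_2^6, then tally its weight.
  m = 0000 → c = 000000, weight = 0.
  m = 1000 → c = 110101, weight = 4.
  m = 0100 → c = 101101, weight = 4.
  m = 1100 → c = 011000, weight = 2.
  m = 0010 → c = 111000, weight = 3.
  m = 1010 → c = 001101, weight = 3.
  m = 0110 → c = 010101, weight = 3.
  m = 1110 → c = 100000, weight = 1.
  m = 0001 → c = 101100, weight = 3.
  m = 1001 → c = 011001, weight = 3.
  m = 0101 → c = 000001, weight = 1.
  m = 1101 → c = 110100, weight = 3.
  m = 0011 → c = 010100, weight = 2.
  m = 1011 → c = 100001, weight = 2.
  m = 0111 → c = 111001, weight = 4.
  m = 1111 → c = 001100, weight = 2.
Tally weights:
  weight 0: 1 codewords.
  weight 1: 2 codewords.
  weight 2: 4 codewords.
  weight 3: 6 codewords.
  weight 4: 3 codewords.
Minimum distance d = smallest w > 0 with A_w > 0 = 1.
Sanity: Σ A_w = 16 = 2^4 = 16 ✓.


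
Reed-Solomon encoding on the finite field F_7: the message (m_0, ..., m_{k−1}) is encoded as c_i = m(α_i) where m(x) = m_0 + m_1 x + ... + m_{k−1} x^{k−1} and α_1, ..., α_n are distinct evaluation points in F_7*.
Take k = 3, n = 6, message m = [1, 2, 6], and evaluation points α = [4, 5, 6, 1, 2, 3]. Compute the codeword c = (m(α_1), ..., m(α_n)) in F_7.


c = [0, 0, 5, 2, 1, 5]

Message polynomial: m(x) = 1 + 2·x + 6·x^2 (mod 7).
For each evaluation point α_i, compute m(α_i) mod 7:
  α_1 = 4: Horner steps 6 → 5 → 0, so m(4) = 0.
  α_2 = 5: Horner steps 6 → 4 → 0, so m(5) = 0.
  α_3 = 6: Horner steps 6 → 3 → 5, so m(6) = 5.
  α_4 = 1: Horner steps 6 → 1 → 2, so m(1) = 2.
  α_5 = 2: Horner steps 6 → 0 → 1, so m(2) = 1.
  α_6 = 3: Horner steps 6 → 6 → 5, so m(3) = 5.
Codeword c = [0, 0, 5, 2, 1, 5] ∈ F_7^6.


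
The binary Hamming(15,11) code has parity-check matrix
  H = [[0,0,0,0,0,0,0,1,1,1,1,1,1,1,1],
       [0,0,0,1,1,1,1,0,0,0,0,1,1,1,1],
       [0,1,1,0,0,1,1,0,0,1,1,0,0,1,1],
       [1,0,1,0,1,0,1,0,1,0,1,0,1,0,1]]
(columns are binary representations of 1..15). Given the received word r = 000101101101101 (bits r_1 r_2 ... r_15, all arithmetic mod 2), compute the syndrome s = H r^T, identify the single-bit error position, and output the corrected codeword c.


s = (1, 0, 0, 0)^T, error position = 8, corrected codeword c = 000101111101101

Compute s = H r^T mod 2 one row at a time:
  s_1 = 0 + 1 + 1 + 0 + 1 + 1 + 0 + 1 = 5 ≡ 1 (mod 2).
  s_2 = 1 + 0 + 1 + 1 + 1 + 1 + 0 + 1 = 6 ≡ 0 (mod 2).
  s_3 = 0 + 0 + 1 + 1 + 1 + 0 + 0 + 1 = 4 ≡ 0 (mod 2).
  s_4 = 0 + 0 + 0 + 1 + 1 + 0 + 1 + 1 = 4 ≡ 0 (mod 2).
s = (1, 0, 0, 0)^T — this equals column 8 of H (binary 1000), so error is at position 8.
Correct: flip bit 8 of r = 000101101101101 to get c = 000101111101101.


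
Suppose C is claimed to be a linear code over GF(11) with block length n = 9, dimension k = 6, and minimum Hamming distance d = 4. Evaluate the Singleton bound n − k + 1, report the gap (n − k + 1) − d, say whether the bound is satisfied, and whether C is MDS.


Singleton RHS = n − k + 1 = 4, slack = 0, bound satisfied, MDS.

Singleton bound: d ≤ n − k + 1.
Here n = 9, k = 6, so n − k + 1 = 4.
Given d = 4, check d ≤ 4: YES.
Slack = (n − k + 1) − d = 0.
The code is MDS (slack = 0).
Description: the claimed parameters are [9, 6, 4]_11; such a code would be MDS (meets Singleton bound).


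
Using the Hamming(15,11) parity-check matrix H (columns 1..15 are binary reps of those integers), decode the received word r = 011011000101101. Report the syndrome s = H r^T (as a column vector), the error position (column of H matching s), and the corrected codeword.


s = (0, 1, 1, 0)^T, error position = 6, corrected codeword c = 011010000101101

Compute s = H r^T mod 2 one row at a time:
  s_1 = 0 + 0 + 1 + 0 + 1 + 1 + 0 + 1 = 4 ≡ 0 (mod 2).
  s_2 = 0 + 1 + 1 + 0 + 1 + 1 + 0 + 1 = 5 ≡ 1 (mod 2).
  s_3 = 1 + 1 + 1 + 0 + 1 + 0 + 0 + 1 = 5 ≡ 1 (mod 2).
  s_4 = 0 + 1 + 1 + 0 + 0 + 0 + 1 + 1 = 4 ≡ 0 (mod 2).
s = (0, 1, 1, 0)^T — this equals column 6 of H (binary 0110), so error is at position 6.
Correct: flip bit 6 of r = 011011000101101 to get c = 011010000101101.


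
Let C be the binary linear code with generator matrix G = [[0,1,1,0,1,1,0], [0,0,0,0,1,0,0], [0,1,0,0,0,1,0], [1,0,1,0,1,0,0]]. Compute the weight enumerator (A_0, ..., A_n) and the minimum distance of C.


Weight distribution: A_0 = 1, A_1 = 3, A_2 = 4, A_3 = 4, A_4 = 3, A_5 = 1. Minimum distance d = 1.

Enumerate all 2^4 = 16 messages m ∈ F_2^4.
For each, compute codeword c = mG in F_2^7, then tally its weight.
  m = 0000 → c = 0000000, weight = 0.
  m = 1000 → c = 0110110, weight = 4.
  m = 0100 → c = 0000100, weight = 1.
  m = 1100 → c = 0110010, weight = 3.
  m = 0010 → c = 0100010, weight = 2.
  m = 1010 → c = 0010100, weight = 2.
  m = 0110 → c = 0100110, weight = 3.
  m = 1110 → c = 0010000, weight = 1.
  m = 0001 → c = 1010100, weight = 3.
  m = 1001 → c = 1100010, weight = 3.
  m = 0101 → c = 1010000, weight = 2.
  m = 1101 → c = 1100110, weight = 4.
  m = 0011 → c = 1110110, weight = 5.
  m = 1011 → c = 1000000, weight = 1.
  m = 0111 → c = 1110010, weight = 4.
  m = 1111 → c = 1000100, weight = 2.
Tally weights:
  weight 0: 1 codewords.
  weight 1: 3 codewords.
  weight 2: 4 codewords.
  weight 3: 4 codewords.
  weight 4: 3 codewords.
  weight 5: 1 codewords.
Minimum distance d = smallest w > 0 with A_w > 0 = 1.
Sanity: Σ A_w = 16 = 2^4 = 16 ✓.


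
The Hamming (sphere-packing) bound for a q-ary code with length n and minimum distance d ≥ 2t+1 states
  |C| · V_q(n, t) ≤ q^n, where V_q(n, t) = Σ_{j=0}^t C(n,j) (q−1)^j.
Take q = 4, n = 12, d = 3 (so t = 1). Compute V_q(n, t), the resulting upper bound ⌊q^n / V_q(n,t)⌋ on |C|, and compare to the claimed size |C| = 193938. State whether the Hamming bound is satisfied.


V_q(n, t) = 37, q^n = 16777216, Hamming bound = 453438, |C| = 193938 ≤ bound (satisfied).

Step 1: Compute V_q(n, t) = Σ_{j=0}^1 C(n, j) (q−1)^j.
  j = 0: C(12,0)·(3)^0 = 1·1 = 1.
  j = 1: C(12,1)·(3)^1 = 12·3 = 36.
  V_q(n, t) = 1 + 36 = 37.
Step 2: q^n = 4^12 = 16777216.
Step 3: Hamming bound ⌊q^n / V_q(n,t)⌋ = ⌊16777216/37⌋ = 453438.
Step 4: Compare |C| = 193938 to 453438: satisfied.
The claimed |C| lies below the Hamming bound.


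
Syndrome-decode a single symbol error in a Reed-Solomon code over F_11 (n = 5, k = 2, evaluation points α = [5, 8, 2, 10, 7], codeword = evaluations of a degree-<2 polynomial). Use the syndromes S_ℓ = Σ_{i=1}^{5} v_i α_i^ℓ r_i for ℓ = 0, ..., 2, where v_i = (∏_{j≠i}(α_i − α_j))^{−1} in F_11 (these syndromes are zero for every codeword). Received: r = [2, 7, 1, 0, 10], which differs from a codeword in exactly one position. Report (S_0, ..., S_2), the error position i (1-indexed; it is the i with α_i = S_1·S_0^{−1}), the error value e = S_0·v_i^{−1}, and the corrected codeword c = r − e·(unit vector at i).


S = (6, 4, 10), error at position 2, error magnitude e = 4, c = [2, 3, 1, 0, 10].

Step 1: column multipliers v_i = (∏_{j≠i}(α_i − α_j))^{−1} mod 11.
  i = 1 (α = 5): (5−8)(5−2)(5−10)(5−7) = (−3)·3·(−5)·(−2) = −90 ≡ 9, so v_1 = 9^{−1} = 5 (mod 11).
  i = 2 (α = 8): (8−5)(8−2)(8−10)(8−7) = 3·6·(−2)·1 = −36 ≡ 8, so v_2 = 8^{−1} = 7 (mod 11).
  i = 3 (α = 2): (2−5)(2−8)(2−10)(2−7) = (−3)·(−6)·(−8)·(−5) = 720 ≡ 5, so v_3 = 5^{−1} = 9 (mod 11).
  i = 4 (α = 10): (10−5)(10−8)(10−2)(10−7) = 5·2·8·3 = 240 ≡ 9, so v_4 = 9^{−1} = 5 (mod 11).
  i = 5 (α = 7): (7−5)(7−8)(7−2)(7−10) = 2·(−1)·5·(−3) = 30 ≡ 8, so v_5 = 8^{−1} = 7 (mod 11).
  v = [5, 7, 9, 5, 7].
Step 2: syndromes of r = [2, 7, 1, 0, 10] (all sums mod 11).
  S_0 = Σ v_i r_i = 5·2 + 7·7 + 9·1 + 5·0 + 7·10 = 138 ≡ 6.
  S_1 = Σ v_i α_i r_i = 5·5·2 + 7·8·7 + 9·2·1 + 5·10·0 + 7·7·10 = 950 ≡ 4.
  α_i^2 mod 11 = [3, 9, 4, 1, 5].
  S_2 = Σ v_i α_i^2 r_i = 5·3·2 + 7·9·7 + 9·4·1 + 5·1·0 + 7·5·10 = 857 ≡ 10.
  S = (6, 4, 10) ≠ 0, so r is not a codeword (an error is present).
Step 3: locate the error. For a single error e at position i, S_ℓ = v_i·e·α_i^ℓ, so α_err = S_1/S_0.
  S_0^{−1} = 6^{−1} = 2 (mod 11), so α_err = 4·2 = 8 ≡ 8 = α_2. Error position i = 2.
  Consistency check: S_2/S_1 = 10·3 = 30 ≡ 8 = α_err ✓ (single-error assumption holds).
Step 4: error magnitude e = S_0/v_2 = S_0·∏_{j≠2}(α_2 − α_j) = 6·8 = 48 ≡ 4 (mod 11).
Step 5: correct position 2: c_2 = r_2 − e = 7 − 4 ≡ 3 (mod 11). Hence c = [2, 3, 1, 0, 10].
  Check: interpolating c through the α_i gives m(x) = 4 + 4·x (degree < 2) with m(α_i) = c_i for every i, so c is indeed a codeword.


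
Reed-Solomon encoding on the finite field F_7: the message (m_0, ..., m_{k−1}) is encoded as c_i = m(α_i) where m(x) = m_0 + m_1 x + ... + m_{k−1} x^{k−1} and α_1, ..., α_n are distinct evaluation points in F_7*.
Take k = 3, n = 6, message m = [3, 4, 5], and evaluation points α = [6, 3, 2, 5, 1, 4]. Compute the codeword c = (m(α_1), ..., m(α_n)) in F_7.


c = [4, 4, 3, 1, 5, 1]

Message polynomial: m(x) = 3 + 4·x + 5·x^2 (mod 7).
For each evaluation point α_i, compute m(α_i) mod 7:
  α_1 = 6: Horner steps 5 → 6 → 4, so m(6) = 4.
  α_2 = 3: Horner steps 5 → 5 → 4, so m(3) = 4.
  α_3 = 2: Horner steps 5 → 0 → 3, so m(2) = 3.
  α_4 = 5: Horner steps 5 → 1 → 1, so m(5) = 1.
  α_5 = 1: Horner steps 5 → 2 → 5, so m(1) = 5.
  α_6 = 4: Horner steps 5 → 3 → 1, so m(4) = 1.
Codeword c = [4, 4, 3, 1, 5, 1] ∈ F_7^6.


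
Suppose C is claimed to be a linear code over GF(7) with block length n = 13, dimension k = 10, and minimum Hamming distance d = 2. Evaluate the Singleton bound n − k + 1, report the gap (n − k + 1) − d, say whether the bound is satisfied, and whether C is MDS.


Singleton RHS = n − k + 1 = 4, slack = 2, bound satisfied, not MDS.

Singleton bound: d ≤ n − k + 1.
Here n = 13, k = 10, so n − k + 1 = 4.
Given d = 2, check d ≤ 4: YES.
Slack = (n − k + 1) − d = 2.
The code is NOT MDS (slack = 2 > 0).
Description: the claimed parameters are [13, 10, 2]_7; such a code would be non-MDS.


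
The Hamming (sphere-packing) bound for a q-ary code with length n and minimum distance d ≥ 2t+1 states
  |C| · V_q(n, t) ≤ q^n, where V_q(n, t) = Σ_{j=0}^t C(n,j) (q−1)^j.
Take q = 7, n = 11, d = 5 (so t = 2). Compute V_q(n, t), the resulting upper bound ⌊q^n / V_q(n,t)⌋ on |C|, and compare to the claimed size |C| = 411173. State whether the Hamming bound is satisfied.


V_q(n, t) = 2047, q^n = 1977326743, Hamming bound = 965963, |C| = 411173 ≤ bound (satisfied).

Step 1: Compute V_q(n, t) = Σ_{j=0}^2 C(n, j) (q−1)^j.
  j = 0: C(11,0)·(6)^0 = 1·1 = 1.
  j = 1: C(11,1)·(6)^1 = 11·6 = 66.
  j = 2: C(11,2)·(6)^2 = 55·36 = 1980.
  V_q(n, t) = 1 + 66 + 1980 = 2047.
Step 2: q^n = 7^11 = 1977326743.
Step 3: Hamming bound ⌊q^n / V_q(n,t)⌋ = ⌊1977326743/2047⌋ = 965963.
Step 4: Compare |C| = 411173 to 965963: satisfied.
The claimed |C| lies below the Hamming bound.


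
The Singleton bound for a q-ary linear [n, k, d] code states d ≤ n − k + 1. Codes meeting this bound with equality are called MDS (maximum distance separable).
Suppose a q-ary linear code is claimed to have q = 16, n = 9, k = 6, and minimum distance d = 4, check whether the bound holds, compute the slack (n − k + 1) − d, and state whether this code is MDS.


Singleton RHS = n − k + 1 = 4, slack = 0, bound satisfied, MDS.

Singleton bound: d ≤ n − k + 1.
Here n = 9, k = 6, so n − k + 1 = 4.
Given d = 4, check d ≤ 4: YES.
Slack = (n − k + 1) − d = 0.
The code is MDS (slack = 0).
Description: the claimed parameters are [9, 6, 4]_16; such a code would be MDS (meets Singleton bound).


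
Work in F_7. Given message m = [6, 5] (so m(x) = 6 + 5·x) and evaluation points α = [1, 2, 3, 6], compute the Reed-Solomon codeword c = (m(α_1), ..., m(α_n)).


c = [4, 2, 0, 1]

Message polynomial: m(x) = 6 + 5·x (mod 7).
For each evaluation point α_i, compute m(α_i) mod 7:
  α_1 = 1: Horner steps 5 → 4, so m(1) = 4.
  α_2 = 2: Horner steps 5 → 2, so m(2) = 2.
  α_3 = 3: Horner steps 5 → 0, so m(3) = 0.
  α_4 = 6: Horner steps 5 → 1, so m(6) = 1.
Codeword c = [4, 2, 0, 1] ∈ F_7^4.


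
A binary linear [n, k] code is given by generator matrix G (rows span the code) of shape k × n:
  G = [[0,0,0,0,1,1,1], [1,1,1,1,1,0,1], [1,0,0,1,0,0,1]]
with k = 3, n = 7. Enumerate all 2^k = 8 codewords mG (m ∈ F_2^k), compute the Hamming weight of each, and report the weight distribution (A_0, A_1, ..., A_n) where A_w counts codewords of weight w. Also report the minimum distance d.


Weight distribution: A_0 = 1, A_3 = 3, A_4 = 2, A_5 = 1, A_6 = 1. Minimum distance d = 3.

Enumerate all 2^3 = 8 messages m ∈ F_2^3.
For each, compute codeword c = mG in F_2^7, then tally its weight.
  m = 000 → c = 0000000, weight = 0.
  m = 100 → c = 0000111, weight = 3.
  m = 010 → c = 1111101, weight = 6.
  m = 110 → c = 1111010, weight = 5.
  m = 001 → c = 1001001, weight = 3.
  m = 101 → c = 1001110, weight = 4.
  m = 011 → c = 0110100, weight = 3.
  m = 111 → c = 0110011, weight = 4.
Tally weights:
  weight 0: 1 codewords.
  weight 3: 3 codewords.
  weight 4: 2 codewords.
  weight 5: 1 codewords.
  weight 6: 1 codewords.
Minimum distance d = smallest w > 0 with A_w > 0 = 3.
Sanity: Σ A_w = 8 = 2^3 = 8 ✓.


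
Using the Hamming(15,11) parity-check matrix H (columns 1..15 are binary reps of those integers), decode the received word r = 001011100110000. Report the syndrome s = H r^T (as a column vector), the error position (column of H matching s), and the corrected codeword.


s = (0, 1, 1, 0)^T, error position = 6, corrected codeword c = 001010100110000

Compute s = H r^T mod 2 one row at a time:
  s_1 = 0 + 0 + 1 + 1 + 0 + 0 + 0 + 0 = 2 ≡ 0 (mod 2).
  s_2 = 0 + 1 + 1 + 1 + 0 + 0 + 0 + 0 = 3 ≡ 1 (mod 2).
  s_3 = 0 + 1 + 1 + 1 + 1 + 1 + 0 + 0 = 5 ≡ 1 (mod 2).
  s_4 = 0 + 1 + 1 + 1 + 0 + 1 + 0 + 0 = 4 ≡ 0 (mod 2).
s = (0, 1, 1, 0)^T — this equals column 6 of H (binary 0110), so error is at position 6.
Correct: flip bit 6 of r = 001011100110000 to get c = 001010100110000.


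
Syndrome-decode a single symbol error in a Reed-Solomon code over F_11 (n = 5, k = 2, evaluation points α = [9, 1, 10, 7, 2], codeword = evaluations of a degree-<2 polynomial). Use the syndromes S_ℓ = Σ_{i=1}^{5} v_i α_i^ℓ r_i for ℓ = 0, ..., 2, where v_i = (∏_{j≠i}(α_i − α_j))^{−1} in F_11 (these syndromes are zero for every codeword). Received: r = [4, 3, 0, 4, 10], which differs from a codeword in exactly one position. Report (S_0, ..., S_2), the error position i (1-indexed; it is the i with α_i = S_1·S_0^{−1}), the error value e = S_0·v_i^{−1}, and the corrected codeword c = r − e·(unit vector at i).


S = (9, 8, 1), error at position 4, error magnitude e = 3, c = [4, 3, 0, 1, 10].

Step 1: column multipliers v_i = (∏_{j≠i}(α_i − α_j))^{−1} mod 11.
  i = 1 (α = 9): (9−1)(9−10)(9−7)(9−2) = 8·(−1)·2·7 = −112 ≡ 9, so v_1 = 9^{−1} = 5 (mod 11).
  i = 2 (α = 1): (1−9)(1−10)(1−7)(1−2) = (−8)·(−9)·(−6)·(−1) = 432 ≡ 3, so v_2 = 3^{−1} = 4 (mod 11).
  i = 3 (α = 10): (10−9)(10−1)(10−7)(10−2) = 1·9·3·8 = 216 ≡ 7, so v_3 = 7^{−1} = 8 (mod 11).
  i = 4 (α = 7): (7−9)(7−1)(7−10)(7−2) = (−2)·6·(−3)·5 = 180 ≡ 4, so v_4 = 4^{−1} = 3 (mod 11).
  i = 5 (α = 2): (2−9)(2−1)(2−10)(2−7) = (−7)·1·(−8)·(−5) = −280 ≡ 6, so v_5 = 6^{−1} = 2 (mod 11).
  v = [5, 4, 8, 3, 2].
Step 2: syndromes of r = [4, 3, 0, 4, 10] (all sums mod 11).
  S_0 = Σ v_i r_i = 5·4 + 4·3 + 8·0 + 3·4 + 2·10 = 64 ≡ 9.
  S_1 = Σ v_i α_i r_i = 5·9·4 + 4·1·3 + 8·10·0 + 3·7·4 + 2·2·10 = 316 ≡ 8.
  α_i^2 mod 11 = [4, 1, 1, 5, 4].
  S_2 = Σ v_i α_i^2 r_i = 5·4·4 + 4·1·3 + 8·1·0 + 3·5·4 + 2·4·10 = 232 ≡ 1.
  S = (9, 8, 1) ≠ 0, so r is not a codeword (an error is present).
Step 3: locate the error. For a single error e at position i, S_ℓ = v_i·e·α_i^ℓ, so α_err = S_1/S_0.
  S_0^{−1} = 9^{−1} = 5 (mod 11), so α_err = 8·5 = 40 ≡ 7 = α_4. Error position i = 4.
  Consistency check: S_2/S_1 = 1·7 = 7 ≡ 7 = α_err ✓ (single-error assumption holds).
Step 4: error magnitude e = S_0/v_4 = S_0·∏_{j≠4}(α_4 − α_j) = 9·4 = 36 ≡ 3 (mod 11).
Step 5: correct position 4: c_4 = r_4 − e = 4 − 3 ≡ 1 (mod 11). Hence c = [4, 3, 0, 1, 10].
  Check: interpolating c through the α_i gives m(x) = 7 + 7·x (degree < 2) with m(α_i) = c_i for every i, so c is indeed a codeword.


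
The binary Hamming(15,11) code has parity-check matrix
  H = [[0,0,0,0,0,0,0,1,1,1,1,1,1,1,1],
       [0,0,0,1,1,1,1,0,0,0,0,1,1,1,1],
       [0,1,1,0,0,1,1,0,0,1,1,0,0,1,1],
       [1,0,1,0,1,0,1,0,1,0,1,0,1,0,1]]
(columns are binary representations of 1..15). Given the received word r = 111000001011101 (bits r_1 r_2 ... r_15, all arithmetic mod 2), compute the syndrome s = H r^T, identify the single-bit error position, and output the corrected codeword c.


s = (1, 1, 0, 0)^T, error position = 12, corrected codeword c = 111000001010101

Compute s = H r^T mod 2 one row at a time:
  s_1 = 0 + 1 + 0 + 1 + 1 + 1 + 0 + 1 = 5 ≡ 1 (mod 2).
  s_2 = 0 + 0 + 0 + 0 + 1 + 1 + 0 + 1 = 3 ≡ 1 (mod 2).
  s_3 = 1 + 1 + 0 + 0 + 0 + 1 + 0 + 1 = 4 ≡ 0 (mod 2).
  s_4 = 1 + 1 + 0 + 0 + 1 + 1 + 1 + 1 = 6 ≡ 0 (mod 2).
s = (1, 1, 0, 0)^T — this equals column 12 of H (binary 1100), so error is at position 12.
Correct: flip bit 12 of r = 111000001011101 to get c = 111000001010101.


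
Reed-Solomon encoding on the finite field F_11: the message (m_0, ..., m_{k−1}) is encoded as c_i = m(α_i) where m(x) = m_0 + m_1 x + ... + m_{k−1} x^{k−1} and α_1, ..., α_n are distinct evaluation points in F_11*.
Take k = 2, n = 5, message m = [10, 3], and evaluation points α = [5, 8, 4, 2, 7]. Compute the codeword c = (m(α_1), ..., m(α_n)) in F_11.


c = [3, 1, 0, 5, 9]

Message polynomial: m(x) = 10 + 3·x (mod 11).
For each evaluation point α_i, compute m(α_i) mod 11:
  α_1 = 5: Horner steps 3 → 3, so m(5) = 3.
  α_2 = 8: Horner steps 3 → 1, so m(8) = 1.
  α_3 = 4: Horner steps 3 → 0, so m(4) = 0.
  α_4 = 2: Horner steps 3 → 5, so m(2) = 5.
  α_5 = 7: Horner steps 3 → 9, so m(7) = 9.
Codeword c = [3, 1, 0, 5, 9] ∈ F_11^5.


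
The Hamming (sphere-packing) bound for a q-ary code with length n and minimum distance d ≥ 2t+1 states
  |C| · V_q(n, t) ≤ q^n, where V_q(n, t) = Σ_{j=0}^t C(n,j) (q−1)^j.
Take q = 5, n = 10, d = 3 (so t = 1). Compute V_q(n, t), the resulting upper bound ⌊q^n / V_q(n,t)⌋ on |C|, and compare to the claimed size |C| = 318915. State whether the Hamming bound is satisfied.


V_q(n, t) = 41, q^n = 9765625, Hamming bound = 238185, |C| = 318915 > bound (violated).

Step 1: Compute V_q(n, t) = Σ_{j=0}^1 C(n, j) (q−1)^j.
  j = 0: C(10,0)·(4)^0 = 1·1 = 1.
  j = 1: C(10,1)·(4)^1 = 10·4 = 40.
  V_q(n, t) = 1 + 40 = 41.
Step 2: q^n = 5^10 = 9765625.
Step 3: Hamming bound ⌊q^n / V_q(n,t)⌋ = ⌊9765625/41⌋ = 238185.
Step 4: Compare |C| = 318915 to 238185: violated.
The claimed |C| lies above the Hamming bound, so no 5-ary code of length 10 with d ≥ 3 can have 318915 codewords.


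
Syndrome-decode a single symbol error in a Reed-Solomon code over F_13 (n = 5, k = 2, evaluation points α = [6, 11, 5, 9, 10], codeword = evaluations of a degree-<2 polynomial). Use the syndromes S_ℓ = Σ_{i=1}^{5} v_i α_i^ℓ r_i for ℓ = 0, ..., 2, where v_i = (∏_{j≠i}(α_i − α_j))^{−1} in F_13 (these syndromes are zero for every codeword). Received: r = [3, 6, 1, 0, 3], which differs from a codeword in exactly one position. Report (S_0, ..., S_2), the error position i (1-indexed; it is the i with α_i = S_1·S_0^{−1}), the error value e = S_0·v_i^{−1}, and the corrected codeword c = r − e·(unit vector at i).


S = (5, 4, 11), error at position 1, error magnitude e = 12, c = [4, 6, 1, 0, 3].

Step 1: column multipliers v_i = (∏_{j≠i}(α_i − α_j))^{−1} mod 13.
  i = 1 (α = 6): (6−11)(6−5)(6−9)(6−10) = (−5)·1·(−3)·(−4) = −60 ≡ 5, so v_1 = 5^{−1} = 8 (mod 13).
  i = 2 (α = 11): (11−6)(11−5)(11−9)(11−10) = 5·6·2·1 = 60 ≡ 8, so v_2 = 8^{−1} = 5 (mod 13).
  i = 3 (α = 5): (5−6)(5−11)(5−9)(5−10) = (−1)·(−6)·(−4)·(−5) = 120 ≡ 3, so v_3 = 3^{−1} = 9 (mod 13).
  i = 4 (α = 9): (9−6)(9−11)(9−5)(9−10) = 3·(−2)·4·(−1) = 24 ≡ 11, so v_4 = 11^{−1} = 6 (mod 13).
  i = 5 (α = 10): (10−6)(10−11)(10−5)(10−9) = 4·(−1)·5·1 = −20 ≡ 6, so v_5 = 6^{−1} = 11 (mod 13).
  v = [8, 5, 9, 6, 11].
Step 2: syndromes of r = [3, 6, 1, 0, 3] (all sums mod 13).
  S_0 = Σ v_i r_i = 8·3 + 5·6 + 9·1 + 6·0 + 11·3 = 96 ≡ 5.
  S_1 = Σ v_i α_i r_i = 8·6·3 + 5·11·6 + 9·5·1 + 6·9·0 + 11·10·3 = 849 ≡ 4.
  α_i^2 mod 13 = [10, 4, 12, 3, 9].
  S_2 = Σ v_i α_i^2 r_i = 8·10·3 + 5·4·6 + 9·12·1 + 6·3·0 + 11·9·3 = 765 ≡ 11.
  S = (5, 4, 11) ≠ 0, so r is not a codeword (an error is present).
Step 3: locate the error. For a single error e at position i, S_ℓ = v_i·e·α_i^ℓ, so α_err = S_1/S_0.
  S_0^{−1} = 5^{−1} = 8 (mod 13), so α_err = 4·8 = 32 ≡ 6 = α_1. Error position i = 1.
  Consistency check: S_2/S_1 = 11·10 = 110 ≡ 6 = α_err ✓ (single-error assumption holds).
Step 4: error magnitude e = S_0/v_1 = S_0·∏_{j≠1}(α_1 − α_j) = 5·5 = 25 ≡ 12 (mod 13).
Step 5: correct position 1: c_1 = r_1 − e = 3 − 12 ≡ 4 (mod 13). Hence c = [4, 6, 1, 0, 3].
  Check: interpolating c through the α_i gives m(x) = 12 + 3·x (degree < 2) with m(α_i) = c_i for every i, so c is indeed a codeword.


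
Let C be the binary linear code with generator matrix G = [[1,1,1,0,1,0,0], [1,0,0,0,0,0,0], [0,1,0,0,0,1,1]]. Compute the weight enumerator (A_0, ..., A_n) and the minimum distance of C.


Weight distribution: A_0 = 1, A_1 = 1, A_3 = 2, A_4 = 3, A_5 = 1. Minimum distance d = 1.

Enumerate all 2^3 = 8 messages m ∈ F_2^3.
For each, compute codeword c = mG in F_2^7, then tally its weight.
  m = 000 → c = 0000000, weight = 0.
  m = 100 → c = 1110100, weight = 4.
  m = 010 → c = 1000000, weight = 1.
  m = 110 → c = 0110100, weight = 3.
  m = 001 → c = 0100011, weight = 3.
  m = 101 → c = 1010111, weight = 5.
  m = 011 → c = 1100011, weight = 4.
  m = 111 → c = 0010111, weight = 4.
Tally weights:
  weight 0: 1 codewords.
  weight 1: 1 codewords.
  weight 3: 2 codewords.
  weight 4: 3 codewords.
  weight 5: 1 codewords.
Minimum distance d = smallest w > 0 with A_w > 0 = 1.
Sanity: Σ A_w = 8 = 2^3 = 8 ✓.


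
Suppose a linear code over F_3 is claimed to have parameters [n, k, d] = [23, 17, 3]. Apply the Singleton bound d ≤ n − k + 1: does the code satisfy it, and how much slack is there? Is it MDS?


Singleton RHS = n − k + 1 = 7, slack = 4, bound satisfied, not MDS.

Singleton bound: d ≤ n − k + 1.
Here n = 23, k = 17, so n − k + 1 = 7.
Given d = 3, check d ≤ 7: YES.
Slack = (n − k + 1) − d = 4.
The code is NOT MDS (slack = 4 > 0).
Description: the claimed parameters are [23, 17, 3]_3; such a code would be non-MDS.


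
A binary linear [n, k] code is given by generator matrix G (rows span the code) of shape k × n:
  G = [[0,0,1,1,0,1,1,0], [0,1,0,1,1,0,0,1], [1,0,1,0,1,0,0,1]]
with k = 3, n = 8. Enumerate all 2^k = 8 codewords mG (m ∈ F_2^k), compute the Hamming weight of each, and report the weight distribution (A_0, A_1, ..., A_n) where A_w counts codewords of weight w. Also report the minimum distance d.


Weight distribution: A_0 = 1, A_4 = 5, A_6 = 2. Minimum distance d = 4.

Enumerate all 2^3 = 8 messages m ∈ F_2^3.
For each, compute codeword c = mG in F_2^8, then tally its weight.
  m = 000 → c = 00000000, weight = 0.
  m = 100 → c = 00110110, weight = 4.
  m = 010 → c = 01011001, weight = 4.
  m = 110 → c = 01101111, weight = 6.
  m = 001 → c = 10101001, weight = 4.
  m = 101 → c = 10011111, weight = 6.
  m = 011 → c = 11110000, weight = 4.
  m = 111 → c = 11000110, weight = 4.
Tally weights:
  weight 0: 1 codewords.
  weight 4: 5 codewords.
  weight 6: 2 codewords.
Minimum distance d = smallest w > 0 with A_w > 0 = 4.
Sanity: Σ A_w = 8 = 2^3 = 8 ✓.


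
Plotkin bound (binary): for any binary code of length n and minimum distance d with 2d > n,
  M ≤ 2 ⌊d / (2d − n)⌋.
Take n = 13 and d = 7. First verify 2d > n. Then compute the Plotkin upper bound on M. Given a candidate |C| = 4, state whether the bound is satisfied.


Plotkin bound M ≤ 14; given |C| = 4 ≤ bound (satisfied).

Check applicability: 2d = 14, n = 13.
2d − n = 1 > 0, so Plotkin applies.
Compute d/(2d−n) = 7/1 ≈ 7.0000.
⌊d/(2d−n)⌋ = 7.
Plotkin bound: M ≤ 2·7 = 14.
Given |C| = 4, check: satisfied.
This |C| is below the Plotkin bound.


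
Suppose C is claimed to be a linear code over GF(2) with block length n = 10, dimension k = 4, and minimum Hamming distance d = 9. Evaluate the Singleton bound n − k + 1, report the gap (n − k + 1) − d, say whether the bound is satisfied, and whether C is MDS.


Singleton RHS = n − k + 1 = 7, slack = -2, bound violated (no such code; not MDS).

Singleton bound: d ≤ n − k + 1.
Here n = 10, k = 4, so n − k + 1 = 7.
Given d = 9, check d ≤ 7: NO.
Slack = (n − k + 1) − d = -2.
The slack is negative: d = 9 exceeds n − k + 1 = 7 by 2, so the Singleton bound is violated and no linear [10, 4, 9]_2 code can exist. In particular it is not MDS (MDS requires d = n − k + 1 exactly).
Description: the claimed parameters are [10, 4, 9]_2; such a code would be impossible (violates the Singleton bound).


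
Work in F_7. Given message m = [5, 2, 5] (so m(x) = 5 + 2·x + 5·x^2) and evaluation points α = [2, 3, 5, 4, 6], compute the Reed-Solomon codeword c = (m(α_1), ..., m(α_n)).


c = [1, 0, 0, 2, 1]

Message polynomial: m(x) = 5 + 2·x + 5·x^2 (mod 7).
For each evaluation point α_i, compute m(α_i) mod 7:
  α_1 = 2: Horner steps 5 → 5 → 1, so m(2) = 1.
  α_2 = 3: Horner steps 5 → 3 → 0, so m(3) = 0.
  α_3 = 5: Horner steps 5 → 6 → 0, so m(5) = 0.
  α_4 = 4: Horner steps 5 → 1 → 2, so m(4) = 2.
  α_5 = 6: Horner steps 5 → 4 → 1, so m(6) = 1.
Codeword c = [1, 0, 0, 2, 1] ∈ F_7^5.


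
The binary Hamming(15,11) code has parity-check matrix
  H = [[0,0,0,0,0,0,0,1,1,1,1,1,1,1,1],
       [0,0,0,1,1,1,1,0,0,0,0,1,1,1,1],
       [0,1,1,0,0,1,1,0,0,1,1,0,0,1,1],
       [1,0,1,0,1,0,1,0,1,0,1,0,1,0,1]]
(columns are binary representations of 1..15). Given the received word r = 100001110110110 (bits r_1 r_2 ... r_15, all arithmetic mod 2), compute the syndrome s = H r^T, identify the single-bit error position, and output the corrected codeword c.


s = (1, 0, 1, 0)^T, error position = 10, corrected codeword c = 100001110010110

Compute s = H r^T mod 2 one row at a time:
  s_1 = 1 + 0 + 1 + 1 + 0 + 1 + 1 + 0 = 5 ≡ 1 (mod 2).
  s_2 = 0 + 0 + 1 + 1 + 0 + 1 + 1 + 0 = 4 ≡ 0 (mod 2).
  s_3 = 0 + 0 + 1 + 1 + 1 + 1 + 1 + 0 = 5 ≡ 1 (mod 2).
  s_4 = 1 + 0 + 0 + 1 + 0 + 1 + 1 + 0 = 4 ≡ 0 (mod 2).
s = (1, 0, 1, 0)^T — this equals column 10 of H (binary 1010), so error is at position 10.
Correct: flip bit 10 of r = 100001110110110 to get c = 100001110010110.


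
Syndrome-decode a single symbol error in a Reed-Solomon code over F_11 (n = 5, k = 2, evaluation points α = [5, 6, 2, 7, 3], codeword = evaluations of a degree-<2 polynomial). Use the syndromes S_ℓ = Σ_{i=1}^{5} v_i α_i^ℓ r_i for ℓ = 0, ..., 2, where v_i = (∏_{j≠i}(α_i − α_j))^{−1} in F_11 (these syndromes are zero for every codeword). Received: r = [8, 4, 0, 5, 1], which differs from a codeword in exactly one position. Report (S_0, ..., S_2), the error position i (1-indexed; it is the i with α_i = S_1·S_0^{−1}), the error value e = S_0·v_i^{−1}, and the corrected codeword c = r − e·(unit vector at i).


S = (5, 3, 4), error at position 1, error magnitude e = 5, c = [3, 4, 0, 5, 1].

Step 1: column multipliers v_i = (∏_{j≠i}(α_i − α_j))^{−1} mod 11.
  i = 1 (α = 5): (5−6)(5−2)(5−7)(5−3) = (−1)·3·(−2)·2 = 12 ≡ 1, so v_1 = 1^{−1} = 1 (mod 11).
  i = 2 (α = 6): (6−5)(6−2)(6−7)(6−3) = 1·4·(−1)·3 = −12 ≡ 10, so v_2 = 10^{−1} = 10 (mod 11).
  i = 3 (α = 2): (2−5)(2−6)(2−7)(2−3) = (−3)·(−4)·(−5)·(−1) = 60 ≡ 5, so v_3 = 5^{−1} = 9 (mod 11).
  i = 4 (α = 7): (7−5)(7−6)(7−2)(7−3) = 2·1·5·4 = 40 ≡ 7, so v_4 = 7^{−1} = 8 (mod 11).
  i = 5 (α = 3): (3−5)(3−6)(3−2)(3−7) = (−2)·(−3)·1·(−4) = −24 ≡ 9, so v_5 = 9^{−1} = 5 (mod 11).
  v = [1, 10, 9, 8, 5].
Step 2: syndromes of r = [8, 4, 0, 5, 1] (all sums mod 11).
  S_0 = Σ v_i r_i = 1·8 + 10·4 + 9·0 + 8·5 + 5·1 = 93 ≡ 5.
  S_1 = Σ v_i α_i r_i = 1·5·8 + 10·6·4 + 9·2·0 + 8·7·5 + 5·3·1 = 575 ≡ 3.
  α_i^2 mod 11 = [3, 3, 4, 5, 9].
  S_2 = Σ v_i α_i^2 r_i = 1·3·8 + 10·3·4 + 9·4·0 + 8·5·5 + 5·9·1 = 389 ≡ 4.
  S = (5, 3, 4) ≠ 0, so r is not a codeword (an error is present).
Step 3: locate the error. For a single error e at position i, S_ℓ = v_i·e·α_i^ℓ, so α_err = S_1/S_0.
  S_0^{−1} = 5^{−1} = 9 (mod 11), so α_err = 3·9 = 27 ≡ 5 = α_1. Error position i = 1.
  Consistency check: S_2/S_1 = 4·4 = 16 ≡ 5 = α_err ✓ (single-error assumption holds).
Step 4: error magnitude e = S_0/v_1 = S_0·∏_{j≠1}(α_1 − α_j) = 5·1 = 5 ≡ 5 (mod 11).
Step 5: correct position 1: c_1 = r_1 − e = 8 − 5 ≡ 3 (mod 11). Hence c = [3, 4, 0, 5, 1].
  Check: interpolating c through the α_i gives m(x) = 9 + 1·x (degree < 2) with m(α_i) = c_i for every i, so c is indeed a codeword.
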